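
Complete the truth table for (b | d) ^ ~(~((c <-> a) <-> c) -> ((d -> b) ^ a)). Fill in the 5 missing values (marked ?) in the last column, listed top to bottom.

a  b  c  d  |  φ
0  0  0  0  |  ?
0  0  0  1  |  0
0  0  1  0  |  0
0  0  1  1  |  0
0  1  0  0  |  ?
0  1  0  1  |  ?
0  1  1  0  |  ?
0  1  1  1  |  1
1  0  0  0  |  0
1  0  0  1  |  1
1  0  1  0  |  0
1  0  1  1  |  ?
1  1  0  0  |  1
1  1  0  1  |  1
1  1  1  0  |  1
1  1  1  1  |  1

0, 1, 1, 1, 1

Row a=0, b=0, c=0, d=0: (b | d) = 0, ~(~((c <-> a) <-> c) -> ((d -> b) ^ a)) = 0, so the formula = 0.
Row a=0, b=1, c=0, d=0: (b | d) = 1, ~(~((c <-> a) <-> c) -> ((d -> b) ^ a)) = 0, so the formula = 1.
Row a=0, b=1, c=0, d=1: (b | d) = 1, ~(~((c <-> a) <-> c) -> ((d -> b) ^ a)) = 0, so the formula = 1.
Row a=0, b=1, c=1, d=0: (b | d) = 1, ~(~((c <-> a) <-> c) -> ((d -> b) ^ a)) = 0, so the formula = 1.
Row a=1, b=0, c=1, d=1: (b | d) = 1, ~(~((c <-> a) <-> c) -> ((d -> b) ^ a)) = 0, so the formula = 1.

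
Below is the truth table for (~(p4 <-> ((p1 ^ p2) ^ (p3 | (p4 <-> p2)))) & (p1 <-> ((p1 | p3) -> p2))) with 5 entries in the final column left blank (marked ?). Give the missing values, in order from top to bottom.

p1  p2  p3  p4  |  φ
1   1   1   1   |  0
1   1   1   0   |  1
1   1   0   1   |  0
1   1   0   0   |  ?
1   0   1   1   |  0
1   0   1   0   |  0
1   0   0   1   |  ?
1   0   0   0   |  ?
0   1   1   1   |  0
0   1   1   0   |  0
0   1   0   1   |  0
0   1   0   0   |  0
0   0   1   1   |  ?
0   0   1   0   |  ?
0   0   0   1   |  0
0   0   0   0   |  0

Row p1=1, p2=1, p3=0, p4=0: ~(p4 <-> ((p1 ^ p2) ^ (p3 | (p4 <-> p2)))) = 0, (p1 <-> ((p1 | p3) -> p2)) = 1, so the formula = 0.
Row p1=1, p2=0, p3=0, p4=1: ~(p4 <-> ((p1 ^ p2) ^ (p3 | (p4 <-> p2)))) = 0, (p1 <-> ((p1 | p3) -> p2)) = 0, so the formula = 0.
Row p1=1, p2=0, p3=0, p4=0: ~(p4 <-> ((p1 ^ p2) ^ (p3 | (p4 <-> p2)))) = 0, (p1 <-> ((p1 | p3) -> p2)) = 0, so the formula = 0.
Row p1=0, p2=0, p3=1, p4=1: ~(p4 <-> ((p1 ^ p2) ^ (p3 | (p4 <-> p2)))) = 0, (p1 <-> ((p1 | p3) -> p2)) = 1, so the formula = 0.
Row p1=0, p2=0, p3=1, p4=0: ~(p4 <-> ((p1 ^ p2) ^ (p3 | (p4 <-> p2)))) = 1, (p1 <-> ((p1 | p3) -> p2)) = 1, so the formula = 1.

0, 0, 0, 0, 1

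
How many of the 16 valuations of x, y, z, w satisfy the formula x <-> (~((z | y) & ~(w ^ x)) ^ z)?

8

x  y  z  w     (z | y)  (w ^ x)  ~(w ^ x)  ((z | y) & ~(w ^ x))  ~((z | y) & ~(w ^ x))  (~((z | y) & ~(w ^ x)) ^ z)  φ
F  F  F  F        F        F        T               F                      T                         T               F
F  F  F  T        F        T        F               F                      T                         T               F
F  F  T  F        T        F        T               T                      F                         T               F
F  F  T  T        T        T        F               F                      T                         F               T
F  T  F  F        T        F        T               T                      F                         F               T
F  T  F  T        T        T        F               F                      T                         T               F
F  T  T  F        T        F        T               T                      F                         T               F
F  T  T  T        T        T        F               F                      T                         F               T
T  F  F  F        F        T        F               F                      T                         T               T
T  F  F  T        F        F        T               F                      T                         T               T
T  F  T  F        T        T        F               F                      T                         F               F
T  F  T  T        T        F        T               T                      F                         T               T
T  T  F  F        T        T        F               F                      T                         T               T
T  T  F  T        T        F        T               T                      F                         F               F
T  T  T  F        T        T        F               F                      T                         F               F
T  T  T  T        T        F        T               T                      F                         T               T
The formula is true on 8 of the 16 rows.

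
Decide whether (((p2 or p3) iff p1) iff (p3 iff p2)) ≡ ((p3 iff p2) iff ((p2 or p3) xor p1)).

not equivalent

p1 | p2 | p3 | φ | ψ
-- | -- | -- | - | -
T  | T  | T  | T | F
T  | T  | F  | F | T
T  | F  | T  | F | T
T  | F  | F  | F | T
F  | T  | T  | F | T
F  | T  | F  | T | F
F  | F  | T  | T | F
F  | F  | F  | T | F
The columns differ at p1=T, p2=T, p3=T (φ=T, ψ=F), so they are not equivalent.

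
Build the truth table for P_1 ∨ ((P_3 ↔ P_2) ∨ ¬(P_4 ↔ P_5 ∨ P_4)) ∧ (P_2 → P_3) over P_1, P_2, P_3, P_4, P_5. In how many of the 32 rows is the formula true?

25

P_1 | P_2 | P_3 | P_4 | P_5 || φ
 0  |  0  |  0  |  0  |  0  || 1
 0  |  0  |  0  |  0  |  1  || 1
 0  |  0  |  0  |  1  |  0  || 1
 0  |  0  |  0  |  1  |  1  || 1
 0  |  0  |  1  |  0  |  0  || 0
 0  |  0  |  1  |  0  |  1  || 1
 0  |  0  |  1  |  1  |  0  || 0
 0  |  0  |  1  |  1  |  1  || 0
 0  |  1  |  0  |  0  |  0  || 0
 0  |  1  |  0  |  0  |  1  || 0
 0  |  1  |  0  |  1  |  0  || 0
 0  |  1  |  0  |  1  |  1  || 0
 0  |  1  |  1  |  0  |  0  || 1
 0  |  1  |  1  |  0  |  1  || 1
 0  |  1  |  1  |  1  |  0  || 1
 0  |  1  |  1  |  1  |  1  || 1
 1  |  0  |  0  |  0  |  0  || 1
 1  |  0  |  0  |  0  |  1  || 1
 1  |  0  |  0  |  1  |  0  || 1
 1  |  0  |  0  |  1  |  1  || 1
 1  |  0  |  1  |  0  |  0  || 1
 1  |  0  |  1  |  0  |  1  || 1
 1  |  0  |  1  |  1  |  0  || 1
 1  |  0  |  1  |  1  |  1  || 1
 1  |  1  |  0  |  0  |  0  || 1
 1  |  1  |  0  |  0  |  1  || 1
 1  |  1  |  0  |  1  |  0  || 1
 1  |  1  |  0  |  1  |  1  || 1
 1  |  1  |  1  |  0  |  0  || 1
 1  |  1  |  1  |  0  |  1  || 1
 1  |  1  |  1  |  1  |  0  || 1
 1  |  1  |  1  |  1  |  1  || 1
The formula is true on 25 of the 32 rows.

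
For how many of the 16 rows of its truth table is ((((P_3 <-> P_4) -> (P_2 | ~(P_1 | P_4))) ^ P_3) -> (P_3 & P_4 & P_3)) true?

P_1  P_2  P_3  P_4  |  φ
 1    1    1    1   |  1
 1    1    1    0   |  1
 1    1    0    1   |  0
 1    1    0    0   |  0
 1    0    1    1   |  1
 1    0    1    0   |  1
 1    0    0    1   |  0
 1    0    0    0   |  1
 0    1    1    1   |  1
 0    1    1    0   |  1
 0    1    0    1   |  0
 0    1    0    0   |  0
 0    0    1    1   |  1
 0    0    1    0   |  1
 0    0    0    1   |  0
 0    0    0    0   |  0
The formula is true on 9 of the 16 rows.

9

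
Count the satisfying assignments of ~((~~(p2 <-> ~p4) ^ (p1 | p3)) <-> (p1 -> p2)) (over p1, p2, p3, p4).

p1  p2  p3  p4     ~p4  (p2 <-> ~p4)  ~(p2 <-> ~p4)  ~~(p2 <-> ~p4)  (p1 | p3)  (~~(p2 <-> ~p4) ^ (p1 | p3))  (p1 -> p2)  φ
0   0   0   0       1        0              1              0             0                   0                    1       1
0   0   0   1       0        1              0              1             0                   1                    1       0
0   0   1   0       1        0              1              0             1                   1                    1       0
0   0   1   1       0        1              0              1             1                   0                    1       1
0   1   0   0       1        1              0              1             0                   1                    1       0
0   1   0   1       0        0              1              0             0                   0                    1       1
0   1   1   0       1        1              0              1             1                   0                    1       1
0   1   1   1       0        0              1              0             1                   1                    1       0
1   0   0   0       1        0              1              0             1                   1                    0       1
1   0   0   1       0        1              0              1             1                   0                    0       0
1   0   1   0       1        0              1              0             1                   1                    0       1
1   0   1   1       0        1              0              1             1                   0                    0       0
1   1   0   0       1        1              0              1             1                   0                    1       1
1   1   0   1       0        0              1              0             1                   1                    1       0
1   1   1   0       1        1              0              1             1                   0                    1       1
1   1   1   1       0        0              1              0             1                   1                    1       0
The formula is true on 8 of the 16 rows.

8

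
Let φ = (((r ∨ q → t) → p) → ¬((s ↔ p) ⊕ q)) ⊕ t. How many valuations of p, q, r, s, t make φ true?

p  q  r  s  t  |  φ
T  T  T  T  T  |  F
T  T  T  T  F  |  T
T  T  T  F  T  |  T
T  T  T  F  F  |  F
T  T  F  T  T  |  F
T  T  F  T  F  |  T
T  T  F  F  T  |  T
T  T  F  F  F  |  F
T  F  T  T  T  |  T
T  F  T  T  F  |  F
T  F  T  F  T  |  F
T  F  T  F  F  |  T
T  F  F  T  T  |  T
T  F  F  T  F  |  F
T  F  F  F  T  |  F
T  F  F  F  F  |  T
F  T  T  T  T  |  F
F  T  T  T  F  |  F
F  T  T  F  T  |  F
F  T  T  F  F  |  T
F  T  F  T  T  |  F
F  T  F  T  F  |  F
F  T  F  F  T  |  F
F  T  F  F  F  |  T
F  F  T  T  T  |  F
F  F  T  T  F  |  T
F  F  T  F  T  |  F
F  F  T  F  F  |  F
F  F  F  T  T  |  F
F  F  F  T  F  |  T
F  F  F  F  T  |  F
F  F  F  F  F  |  T
The formula is true on 13 of the 32 rows.

13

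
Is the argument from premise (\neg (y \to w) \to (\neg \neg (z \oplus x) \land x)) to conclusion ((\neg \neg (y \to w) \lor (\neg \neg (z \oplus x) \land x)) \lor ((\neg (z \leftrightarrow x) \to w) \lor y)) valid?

x  y  z  w  |  φ  ψ
T  T  T  T  |  T  T
T  T  T  F  |  F  T
T  T  F  T  |  T  T
T  T  F  F  |  T  T
T  F  T  T  |  T  T
T  F  T  F  |  T  T
T  F  F  T  |  T  T
T  F  F  F  |  T  T
F  T  T  T  |  T  T
F  T  T  F  |  F  T
F  T  F  T  |  T  T
F  T  F  F  |  F  T
F  F  T  T  |  T  T
F  F  T  F  |  T  T
F  F  F  T  |  T  T
F  F  F  F  |  T  T
In every row where φ is true, ψ is also true, so φ ⊨ ψ.

yes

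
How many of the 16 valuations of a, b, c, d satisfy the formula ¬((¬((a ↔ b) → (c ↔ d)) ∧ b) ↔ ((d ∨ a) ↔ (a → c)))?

a  b  c  d  |  (a ↔ b)  (c ↔ d)  ((a ↔ b) → (c ↔ d))  ¬((a ↔ b) → (c ↔ d))  (¬((a ↔ b) → (c ↔ d)) ∧ b)  (d ∨ a)  (a → c)  ((d ∨ a) ↔ (a → c))  φ
T  T  T  T  |     T        T              T                    F                        F                  T        T              T           T
T  T  T  F  |     T        F              F                    T                        T                  T        T              T           F
T  T  F  T  |     T        F              F                    T                        T                  T        F              F           T
T  T  F  F  |     T        T              T                    F                        F                  T        F              F           F
T  F  T  T  |     F        T              T                    F                        F                  T        T              T           T
T  F  T  F  |     F        F              T                    F                        F                  T        T              T           T
T  F  F  T  |     F        F              T                    F                        F                  T        F              F           F
T  F  F  F  |     F        T              T                    F                        F                  T        F              F           F
F  T  T  T  |     F        T              T                    F                        F                  T        T              T           T
F  T  T  F  |     F        F              T                    F                        F                  F        T              F           F
F  T  F  T  |     F        F              T                    F                        F                  T        T              T           T
F  T  F  F  |     F        T              T                    F                        F                  F        T              F           F
F  F  T  T  |     T        T              T                    F                        F                  T        T              T           T
F  F  T  F  |     T        F              F                    T                        F                  F        T              F           F
F  F  F  T  |     T        F              F                    T                        F                  T        T              T           T
F  F  F  F  |     T        T              T                    F                        F                  F        T              F           F
The formula is true on 8 of the 16 rows.

8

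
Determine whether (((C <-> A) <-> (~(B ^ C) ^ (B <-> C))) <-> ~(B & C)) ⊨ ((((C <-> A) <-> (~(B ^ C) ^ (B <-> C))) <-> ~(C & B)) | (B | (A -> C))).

yes

A  B  C  |  φ  ψ
T  T  T  |  T  T
T  T  F  |  T  T
T  F  T  |  F  T
T  F  F  |  T  T
F  T  T  |  F  T
F  T  F  |  F  T
F  F  T  |  T  T
F  F  F  |  F  T
In every row where φ is true, ψ is also true, so φ ⊨ ψ.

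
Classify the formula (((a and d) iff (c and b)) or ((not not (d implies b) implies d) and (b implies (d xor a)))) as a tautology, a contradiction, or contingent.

contingent

a | b | c | d || (a and d) | (c and b) | ((a and d) iff (c and b)) | (d implies b) | not (d implies b) | not not (d implies b) | (d xor a) | (b implies (d xor a)) | φ
T | T | T | T ||     T     |     T     |             T             |       T       |         F         |           T           |     F     |           F           | T
T | T | T | F ||     F     |     T     |             F             |       T       |         F         |           T           |     T     |           T           | F
T | T | F | T ||     T     |     F     |             F             |       T       |         F         |           T           |     F     |           F           | F
T | T | F | F ||     F     |     F     |             T             |       T       |         F         |           T           |     T     |           T           | T
T | F | T | T ||     T     |     F     |             F             |       F       |         T         |           F           |     F     |           T           | T
T | F | T | F ||     F     |     F     |             T             |       T       |         F         |           T           |     T     |           T           | T
T | F | F | T ||     T     |     F     |             F             |       F       |         T         |           F           |     F     |           T           | T
T | F | F | F ||     F     |     F     |             T             |       T       |         F         |           T           |     T     |           T           | T
F | T | T | T ||     F     |     T     |             F             |       T       |         F         |           T           |     T     |           T           | T
F | T | T | F ||     F     |     T     |             F             |       T       |         F         |           T           |     F     |           F           | F
F | T | F | T ||     F     |     F     |             T             |       T       |         F         |           T           |     T     |           T           | T
F | T | F | F ||     F     |     F     |             T             |       T       |         F         |           T           |     F     |           F           | T
F | F | T | T ||     F     |     F     |             T             |       F       |         T         |           F           |     T     |           T           | T
F | F | T | F ||     F     |     F     |             T             |       T       |         F         |           T           |     F     |           T           | T
F | F | F | T ||     F     |     F     |             T             |       F       |         T         |           F           |     T     |           T           | T
F | F | F | F ||     F     |     F     |             T             |       T       |         F         |           T           |     F     |           T           | T
13 of 16 rows are T, so the formula is contingent.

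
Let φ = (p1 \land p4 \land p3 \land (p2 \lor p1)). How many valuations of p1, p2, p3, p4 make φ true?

2

p1  p2  p3  p4  |  φ
1   1   1   1   |  1
1   1   1   0   |  0
1   1   0   1   |  0
1   1   0   0   |  0
1   0   1   1   |  1
1   0   1   0   |  0
1   0   0   1   |  0
1   0   0   0   |  0
0   1   1   1   |  0
0   1   1   0   |  0
0   1   0   1   |  0
0   1   0   0   |  0
0   0   1   1   |  0
0   0   1   0   |  0
0   0   0   1   |  0
0   0   0   0   |  0
The formula is true on 2 of the 16 rows.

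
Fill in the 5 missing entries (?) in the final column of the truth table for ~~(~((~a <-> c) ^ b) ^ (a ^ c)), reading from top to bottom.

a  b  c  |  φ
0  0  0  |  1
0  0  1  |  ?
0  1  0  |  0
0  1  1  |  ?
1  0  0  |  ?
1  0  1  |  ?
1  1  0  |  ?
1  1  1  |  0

Row a=0, b=0, c=1: (~((~a <-> c) ^ b) ^ (a ^ c)) = 1, ~(~((~a <-> c) ^ b) ^ (a ^ c)) = 0, so the formula = 1.
Row a=0, b=1, c=1: (~((~a <-> c) ^ b) ^ (a ^ c)) = 0, ~(~((~a <-> c) ^ b) ^ (a ^ c)) = 1, so the formula = 0.
Row a=1, b=0, c=0: (~((~a <-> c) ^ b) ^ (a ^ c)) = 1, ~(~((~a <-> c) ^ b) ^ (a ^ c)) = 0, so the formula = 1.
Row a=1, b=0, c=1: (~((~a <-> c) ^ b) ^ (a ^ c)) = 1, ~(~((~a <-> c) ^ b) ^ (a ^ c)) = 0, so the formula = 1.
Row a=1, b=1, c=0: (~((~a <-> c) ^ b) ^ (a ^ c)) = 0, ~(~((~a <-> c) ^ b) ^ (a ^ c)) = 1, so the formula = 0.

1, 0, 1, 1, 0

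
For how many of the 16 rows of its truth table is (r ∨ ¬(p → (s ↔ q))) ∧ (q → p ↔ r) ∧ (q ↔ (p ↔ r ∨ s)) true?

p | q | r | s || φ
F | F | F | F || F
F | F | F | T || F
F | F | T | F || T
F | F | T | T || T
F | T | F | F || F
F | T | F | T || F
F | T | T | F || F
F | T | T | T || F
T | F | F | F || F
T | F | F | T || F
T | F | T | F || F
T | F | T | T || F
T | T | F | F || F
T | T | F | T || F
T | T | T | F || T
T | T | T | T || T
The formula is true on 4 of the 16 rows.

4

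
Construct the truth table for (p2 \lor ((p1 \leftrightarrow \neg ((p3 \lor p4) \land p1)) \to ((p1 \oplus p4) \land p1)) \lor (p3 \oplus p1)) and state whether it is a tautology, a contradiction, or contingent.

tautology

  p1  |   p2  |   p3  |   p4  ||   φ  
 True |  True |  True |  True ||  True
 True |  True |  True | False ||  True
 True |  True | False |  True ||  True
 True |  True | False | False ||  True
 True | False |  True |  True ||  True
 True | False |  True | False ||  True
 True | False | False |  True ||  True
 True | False | False | False ||  True
False |  True |  True |  True ||  True
False |  True |  True | False ||  True
False |  True | False |  True ||  True
False |  True | False | False ||  True
False | False |  True |  True ||  True
False | False |  True | False ||  True
False | False | False |  True ||  True
False | False | False | False ||  True
Every row is True, so the formula is a tautology.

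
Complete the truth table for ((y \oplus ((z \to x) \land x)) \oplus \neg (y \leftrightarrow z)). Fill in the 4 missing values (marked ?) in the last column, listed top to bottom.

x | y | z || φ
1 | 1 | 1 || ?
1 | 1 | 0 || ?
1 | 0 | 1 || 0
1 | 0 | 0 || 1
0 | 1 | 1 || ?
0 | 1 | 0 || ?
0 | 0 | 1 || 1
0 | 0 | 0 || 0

Row x=1, y=1, z=1: (y \oplus ((z \to x) \land x)) = 0, \neg (y \leftrightarrow z) = 0, so the formula = 0.
Row x=1, y=1, z=0: (y \oplus ((z \to x) \land x)) = 0, \neg (y \leftrightarrow z) = 1, so the formula = 1.
Row x=0, y=1, z=1: (y \oplus ((z \to x) \land x)) = 1, \neg (y \leftrightarrow z) = 0, so the formula = 1.
Row x=0, y=1, z=0: (y \oplus ((z \to x) \land x)) = 1, \neg (y \leftrightarrow z) = 1, so the formula = 0.

0, 1, 1, 0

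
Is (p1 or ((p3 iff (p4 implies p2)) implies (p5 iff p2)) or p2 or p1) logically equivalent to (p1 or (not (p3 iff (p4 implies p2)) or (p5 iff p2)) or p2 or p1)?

p1 | p2 | p3 | p4 | p5 | φ | ψ
-- | -- | -- | -- | -- | - | -
F  | F  | F  | F  | F  | T | T
F  | F  | F  | F  | T  | T | T
F  | F  | F  | T  | F  | T | T
F  | F  | F  | T  | T  | F | F
F  | F  | T  | F  | F  | T | T
F  | F  | T  | F  | T  | F | F
F  | F  | T  | T  | F  | T | T
F  | F  | T  | T  | T  | T | T
F  | T  | F  | F  | F  | T | T
F  | T  | F  | F  | T  | T | T
F  | T  | F  | T  | F  | T | T
F  | T  | F  | T  | T  | T | T
F  | T  | T  | F  | F  | T | T
F  | T  | T  | F  | T  | T | T
F  | T  | T  | T  | F  | T | T
F  | T  | T  | T  | T  | T | T
T  | F  | F  | F  | F  | T | T
T  | F  | F  | F  | T  | T | T
T  | F  | F  | T  | F  | T | T
T  | F  | F  | T  | T  | T | T
T  | F  | T  | F  | F  | T | T
T  | F  | T  | F  | T  | T | T
T  | F  | T  | T  | F  | T | T
T  | F  | T  | T  | T  | T | T
T  | T  | F  | F  | F  | T | T
T  | T  | F  | F  | T  | T | T
T  | T  | F  | T  | F  | T | T
T  | T  | F  | T  | T  | T | T
T  | T  | T  | F  | F  | T | T
T  | T  | T  | F  | T  | T | T
T  | T  | T  | T  | F  | T | T
T  | T  | T  | T  | T  | T | T
The columns for φ and ψ agree on every row, so they are logically equivalent.

equivalent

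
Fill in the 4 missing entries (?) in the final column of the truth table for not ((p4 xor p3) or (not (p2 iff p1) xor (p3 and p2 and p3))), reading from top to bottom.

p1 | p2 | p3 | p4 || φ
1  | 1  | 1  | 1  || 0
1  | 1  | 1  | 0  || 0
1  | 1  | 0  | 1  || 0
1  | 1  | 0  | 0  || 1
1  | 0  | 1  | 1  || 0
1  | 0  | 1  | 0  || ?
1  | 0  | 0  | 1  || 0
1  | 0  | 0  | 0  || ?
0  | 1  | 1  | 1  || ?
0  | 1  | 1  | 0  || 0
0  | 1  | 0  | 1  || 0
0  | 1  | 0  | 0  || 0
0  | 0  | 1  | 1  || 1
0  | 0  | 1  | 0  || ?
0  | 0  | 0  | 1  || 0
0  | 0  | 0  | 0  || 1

0, 0, 1, 0

Row p1=1, p2=0, p3=1, p4=0: (p4 xor p3) = 1, (not (p2 iff p1) xor (p3 and p2 and p3)) = 1, ((p4 xor p3) or (not (p2 iff p1) xor (p3 and p2 and p3))) = 1, so the formula = 0.
Row p1=1, p2=0, p3=0, p4=0: (p4 xor p3) = 0, (not (p2 iff p1) xor (p3 and p2 and p3)) = 1, ((p4 xor p3) or (not (p2 iff p1) xor (p3 and p2 and p3))) = 1, so the formula = 0.
Row p1=0, p2=1, p3=1, p4=1: (p4 xor p3) = 0, (not (p2 iff p1) xor (p3 and p2 and p3)) = 0, ((p4 xor p3) or (not (p2 iff p1) xor (p3 and p2 and p3))) = 0, so the formula = 1.
Row p1=0, p2=0, p3=1, p4=0: (p4 xor p3) = 1, (not (p2 iff p1) xor (p3 and p2 and p3)) = 0, ((p4 xor p3) or (not (p2 iff p1) xor (p3 and p2 and p3))) = 1, so the formula = 0.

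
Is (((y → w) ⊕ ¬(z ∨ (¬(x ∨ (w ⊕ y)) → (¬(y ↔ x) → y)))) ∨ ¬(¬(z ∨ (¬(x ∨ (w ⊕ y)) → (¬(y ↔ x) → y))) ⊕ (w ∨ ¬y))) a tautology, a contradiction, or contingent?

x  y  z  w  |  (y → w)  (w ⊕ y)  (x ∨ (w ⊕ y))  ¬(x ∨ (w ⊕ y))  (y ↔ x)  ¬(y ↔ x)  (¬(y ↔ x) → y)  ¬y  (w ∨ ¬y)  φ
F  F  F  F  |     T        F           F              T            T        F            T         T      T      T
F  F  F  T  |     T        T           T              F            T        F            T         T      T      T
F  F  T  F  |     T        F           F              T            T        F            T         T      T      T
F  F  T  T  |     T        T           T              F            T        F            T         T      T      T
F  T  F  F  |     F        T           T              F            F        T            T         F      F      T
F  T  F  T  |     T        F           F              T            F        T            T         F      T      T
F  T  T  F  |     F        T           T              F            F        T            T         F      F      T
F  T  T  T  |     T        F           F              T            F        T            T         F      T      T
T  F  F  F  |     T        F           T              F            F        T            F         T      T      T
T  F  F  T  |     T        T           T              F            F        T            F         T      T      T
T  F  T  F  |     T        F           T              F            F        T            F         T      T      T
T  F  T  T  |     T        T           T              F            F        T            F         T      T      T
T  T  F  F  |     F        T           T              F            T        F            T         F      F      T
T  T  F  T  |     T        F           T              F            T        F            T         F      T      T
T  T  T  F  |     F        T           T              F            T        F            T         F      F      T
T  T  T  T  |     T        F           T              F            T        F            T         F      T      T
Every row is T, so the formula is a tautology.

tautology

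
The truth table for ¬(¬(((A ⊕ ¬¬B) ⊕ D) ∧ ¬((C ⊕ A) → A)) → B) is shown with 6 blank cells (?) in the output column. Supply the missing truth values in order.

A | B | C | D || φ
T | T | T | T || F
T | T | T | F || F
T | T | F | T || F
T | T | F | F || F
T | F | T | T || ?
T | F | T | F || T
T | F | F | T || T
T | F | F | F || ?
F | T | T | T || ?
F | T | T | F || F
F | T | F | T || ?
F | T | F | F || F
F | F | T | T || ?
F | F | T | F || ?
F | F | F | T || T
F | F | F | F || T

T, T, F, F, F, T

Row A=T, B=F, C=T, D=T: ¬(((A ⊕ ¬¬B) ⊕ D) ∧ ¬((C ⊕ A) → A)) = T, (¬(((A ⊕ ¬¬B) ⊕ D) ∧ ¬((C ⊕ A) → A)) → B) = F, so the formula = T.
Row A=T, B=F, C=F, D=F: ¬(((A ⊕ ¬¬B) ⊕ D) ∧ ¬((C ⊕ A) → A)) = T, (¬(((A ⊕ ¬¬B) ⊕ D) ∧ ¬((C ⊕ A) → A)) → B) = F, so the formula = T.
Row A=F, B=T, C=T, D=T: ¬(((A ⊕ ¬¬B) ⊕ D) ∧ ¬((C ⊕ A) → A)) = T, (¬(((A ⊕ ¬¬B) ⊕ D) ∧ ¬((C ⊕ A) → A)) → B) = T, so the formula = F.
Row A=F, B=T, C=F, D=T: ¬(((A ⊕ ¬¬B) ⊕ D) ∧ ¬((C ⊕ A) → A)) = T, (¬(((A ⊕ ¬¬B) ⊕ D) ∧ ¬((C ⊕ A) → A)) → B) = T, so the formula = F.
Row A=F, B=F, C=T, D=T: ¬(((A ⊕ ¬¬B) ⊕ D) ∧ ¬((C ⊕ A) → A)) = F, (¬(((A ⊕ ¬¬B) ⊕ D) ∧ ¬((C ⊕ A) → A)) → B) = T, so the formula = F.
Row A=F, B=F, C=T, D=F: ¬(((A ⊕ ¬¬B) ⊕ D) ∧ ¬((C ⊕ A) → A)) = T, (¬(((A ⊕ ¬¬B) ⊕ D) ∧ ¬((C ⊕ A) → A)) → B) = F, so the formula = T.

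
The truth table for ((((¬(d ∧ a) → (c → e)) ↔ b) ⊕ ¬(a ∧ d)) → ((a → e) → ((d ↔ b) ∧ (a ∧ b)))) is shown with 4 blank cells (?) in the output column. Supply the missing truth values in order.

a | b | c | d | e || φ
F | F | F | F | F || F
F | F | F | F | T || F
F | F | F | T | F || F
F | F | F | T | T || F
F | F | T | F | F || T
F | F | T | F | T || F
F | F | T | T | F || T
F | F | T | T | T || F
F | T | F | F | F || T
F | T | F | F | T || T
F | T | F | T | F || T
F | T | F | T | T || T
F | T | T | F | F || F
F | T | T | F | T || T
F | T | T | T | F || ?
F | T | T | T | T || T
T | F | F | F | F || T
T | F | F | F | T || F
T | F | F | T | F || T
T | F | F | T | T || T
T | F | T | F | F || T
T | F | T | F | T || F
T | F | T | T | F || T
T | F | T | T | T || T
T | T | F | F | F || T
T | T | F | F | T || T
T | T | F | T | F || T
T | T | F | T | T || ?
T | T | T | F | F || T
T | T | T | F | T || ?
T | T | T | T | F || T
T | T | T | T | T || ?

F, T, T, T

Row a=F, b=T, c=T, d=T, e=F: (((¬(d ∧ a) → (c → e)) ↔ b) ⊕ ¬(a ∧ d)) = T, ((a → e) → ((d ↔ b) ∧ (a ∧ b))) = F, so the formula = F.
Row a=T, b=T, c=F, d=T, e=T: (((¬(d ∧ a) → (c → e)) ↔ b) ⊕ ¬(a ∧ d)) = T, ((a → e) → ((d ↔ b) ∧ (a ∧ b))) = T, so the formula = T.
Row a=T, b=T, c=T, d=F, e=T: (((¬(d ∧ a) → (c → e)) ↔ b) ⊕ ¬(a ∧ d)) = F, ((a → e) → ((d ↔ b) ∧ (a ∧ b))) = F, so the formula = T.
Row a=T, b=T, c=T, d=T, e=T: (((¬(d ∧ a) → (c → e)) ↔ b) ⊕ ¬(a ∧ d)) = T, ((a → e) → ((d ↔ b) ∧ (a ∧ b))) = T, so the formula = T.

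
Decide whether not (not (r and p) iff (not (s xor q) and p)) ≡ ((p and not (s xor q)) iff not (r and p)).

p  q  r  s  |  φ  ψ
F  F  F  F  |  T  F
F  F  F  T  |  T  F
F  F  T  F  |  T  F
F  F  T  T  |  T  F
F  T  F  F  |  T  F
F  T  F  T  |  T  F
F  T  T  F  |  T  F
F  T  T  T  |  T  F
T  F  F  F  |  F  T
T  F  F  T  |  T  F
T  F  T  F  |  T  F
T  F  T  T  |  F  T
T  T  F  F  |  T  F
T  T  F  T  |  F  T
T  T  T  F  |  F  T
T  T  T  T  |  T  F
The columns differ at p=F, q=F, r=F, s=F (φ=T, ψ=F), so they are not equivalent.

not equivalent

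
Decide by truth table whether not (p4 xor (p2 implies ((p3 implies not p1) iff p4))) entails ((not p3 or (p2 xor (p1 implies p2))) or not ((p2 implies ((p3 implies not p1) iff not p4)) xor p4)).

no

  p1  |   p2  |   p3  |   p4  |   φ   |   ψ  
----- | ----- | ----- | ----- | ----- | -----
False | False | False | False | False |  True
False | False | False |  True |  True |  True
False | False |  True | False | False |  True
False | False |  True |  True |  True |  True
False |  True | False | False |  True |  True
False |  True | False |  True |  True |  True
False |  True |  True | False |  True | False
False |  True |  True |  True |  True | False
 True | False | False | False | False |  True
 True | False | False |  True |  True |  True
 True | False |  True | False | False | False
 True | False |  True |  True |  True |  True
 True |  True | False | False |  True |  True
 True |  True | False |  True |  True |  True
 True |  True |  True | False | False |  True
 True |  True |  True |  True | False |  True
At p1=False, p2=True, p3=True, p4=False we have φ true but ψ false, so φ does not entail ψ.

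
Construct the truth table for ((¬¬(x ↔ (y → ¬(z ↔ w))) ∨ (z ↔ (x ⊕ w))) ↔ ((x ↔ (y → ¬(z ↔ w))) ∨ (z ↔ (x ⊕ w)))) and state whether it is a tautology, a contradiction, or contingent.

tautology

x | y | z | w || (z ↔ w) | ¬(z ↔ w) | (y → ¬(z ↔ w)) | (x ↔ (y → ¬(z ↔ w))) | ¬(x ↔ (y → ¬(z ↔ w))) | ¬¬(x ↔ (y → ¬(z ↔ w))) | (x ⊕ w) | (z ↔ (x ⊕ w)) | φ
1 | 1 | 1 | 1 ||    1    |    0     |       0        |          0           |           1           |           0            |    0    |       0       | 1
1 | 1 | 1 | 0 ||    0    |    1     |       1        |          1           |           0           |           1            |    1    |       1       | 1
1 | 1 | 0 | 1 ||    0    |    1     |       1        |          1           |           0           |           1            |    0    |       1       | 1
1 | 1 | 0 | 0 ||    1    |    0     |       0        |          0           |           1           |           0            |    1    |       0       | 1
1 | 0 | 1 | 1 ||    1    |    0     |       1        |          1           |           0           |           1            |    0    |       0       | 1
1 | 0 | 1 | 0 ||    0    |    1     |       1        |          1           |           0           |           1            |    1    |       1       | 1
1 | 0 | 0 | 1 ||    0    |    1     |       1        |          1           |           0           |           1            |    0    |       1       | 1
1 | 0 | 0 | 0 ||    1    |    0     |       1        |          1           |           0           |           1            |    1    |       0       | 1
0 | 1 | 1 | 1 ||    1    |    0     |       0        |          1           |           0           |           1            |    1    |       1       | 1
0 | 1 | 1 | 0 ||    0    |    1     |       1        |          0           |           1           |           0            |    0    |       0       | 1
0 | 1 | 0 | 1 ||    0    |    1     |       1        |          0           |           1           |           0            |    1    |       0       | 1
0 | 1 | 0 | 0 ||    1    |    0     |       0        |          1           |           0           |           1            |    0    |       1       | 1
0 | 0 | 1 | 1 ||    1    |    0     |       1        |          0           |           1           |           0            |    1    |       1       | 1
0 | 0 | 1 | 0 ||    0    |    1     |       1        |          0           |           1           |           0            |    0    |       0       | 1
0 | 0 | 0 | 1 ||    0    |    1     |       1        |          0           |           1           |           0            |    1    |       0       | 1
0 | 0 | 0 | 0 ||    1    |    0     |       1        |          0           |           1           |           0            |    0    |       1       | 1
Every row is 1, so the formula is a tautology.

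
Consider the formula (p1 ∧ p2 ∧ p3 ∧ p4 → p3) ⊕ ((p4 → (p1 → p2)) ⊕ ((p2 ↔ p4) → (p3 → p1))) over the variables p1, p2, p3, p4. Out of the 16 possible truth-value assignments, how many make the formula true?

p1  p2  p3  p4  |  (p1 ∧ p2 ∧ p3 ∧ p4)  ((p1 ∧ p2 ∧ p3 ∧ p4) → p3)  (p1 → p2)  (p4 → (p1 → p2))  (p2 ↔ p4)  (p3 → p1)  ((p2 ↔ p4) → (p3 → p1))  φ
F   F   F   F   |           F                       T                   T             T              T          T                 T             T
F   F   F   T   |           F                       T                   T             T              F          T                 T             T
F   F   T   F   |           F                       T                   T             T              T          F                 F             F
F   F   T   T   |           F                       T                   T             T              F          F                 T             T
F   T   F   F   |           F                       T                   T             T              F          T                 T             T
F   T   F   T   |           F                       T                   T             T              T          T                 T             T
F   T   T   F   |           F                       T                   T             T              F          F                 T             T
F   T   T   T   |           F                       T                   T             T              T          F                 F             F
T   F   F   F   |           F                       T                   F             T              T          T                 T             T
T   F   F   T   |           F                       T                   F             F              F          T                 T             F
T   F   T   F   |           F                       T                   F             T              T          T                 T             T
T   F   T   T   |           F                       T                   F             F              F          T                 T             F
T   T   F   F   |           F                       T                   T             T              F          T                 T             T
T   T   F   T   |           F                       T                   T             T              T          T                 T             T
T   T   T   F   |           F                       T                   T             T              F          T                 T             T
T   T   T   T   |           T                       T                   T             T              T          T                 T             T
The formula is true on 12 of the 16 rows.

12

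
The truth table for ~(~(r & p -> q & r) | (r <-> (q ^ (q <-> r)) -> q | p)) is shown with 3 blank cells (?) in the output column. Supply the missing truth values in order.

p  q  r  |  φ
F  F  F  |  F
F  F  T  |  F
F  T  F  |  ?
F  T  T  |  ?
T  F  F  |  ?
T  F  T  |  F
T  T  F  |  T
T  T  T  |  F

T, F, T

Row p=F, q=T, r=F: ~(r & p -> q & r) = F, (r <-> (q ^ (q <-> r)) -> q | p) = F, (~(r & p -> q & r) | (r <-> (q ^ (q <-> r)) -> q | p)) = F, so the formula = T.
Row p=F, q=T, r=T: ~(r & p -> q & r) = F, (r <-> (q ^ (q <-> r)) -> q | p) = T, (~(r & p -> q & r) | (r <-> (q ^ (q <-> r)) -> q | p)) = T, so the formula = F.
Row p=T, q=F, r=F: ~(r & p -> q & r) = F, (r <-> (q ^ (q <-> r)) -> q | p) = F, (~(r & p -> q & r) | (r <-> (q ^ (q <-> r)) -> q | p)) = F, so the formula = T.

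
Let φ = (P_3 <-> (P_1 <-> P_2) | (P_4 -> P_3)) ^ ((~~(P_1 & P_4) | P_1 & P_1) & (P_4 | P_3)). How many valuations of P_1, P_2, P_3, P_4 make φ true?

6

P_1  P_2  P_3  P_4  |  φ
 F    F    F    F   |  F
 F    F    F    T   |  F
 F    F    T    F   |  T
 F    F    T    T   |  T
 F    T    F    F   |  F
 F    T    F    T   |  T
 F    T    T    F   |  T
 F    T    T    T   |  T
 T    F    F    F   |  F
 T    F    F    T   |  F
 T    F    T    F   |  F
 T    F    T    T   |  F
 T    T    F    F   |  F
 T    T    F    T   |  T
 T    T    T    F   |  F
 T    T    T    T   |  F
The formula is true on 6 of the 16 rows.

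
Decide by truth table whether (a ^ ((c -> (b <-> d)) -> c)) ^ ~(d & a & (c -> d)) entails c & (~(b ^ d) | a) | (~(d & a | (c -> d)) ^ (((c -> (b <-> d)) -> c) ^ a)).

no

a  b  c  d  |  φ  ψ
1  1  1  1  |  0  1
1  1  1  0  |  1  1
1  1  0  1  |  1  1
1  1  0  0  |  0  1
1  0  1  1  |  0  1
1  0  1  0  |  1  1
1  0  0  1  |  1  1
1  0  0  0  |  0  1
0  1  1  1  |  0  1
0  1  1  0  |  0  0
0  1  0  1  |  1  0
0  1  0  0  |  1  0
0  0  1  1  |  0  1
0  0  1  0  |  0  1
0  0  0  1  |  1  0
0  0  0  0  |  1  0
At a=0, b=1, c=0, d=1 we have φ true but ψ false, so φ does not entail ψ.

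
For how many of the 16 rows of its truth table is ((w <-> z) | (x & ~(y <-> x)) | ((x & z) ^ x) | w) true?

13

x | y | z | w | (w <-> z) | (y <-> x) | ~(y <-> x) | (x & ~(y <-> x)) | (x & z) | ((x & z) ^ x) | φ
- | - | - | - | --------- | --------- | ---------- | ---------------- | ------- | ------------- | -
T | T | T | T |     T     |     T     |     F      |        F         |    T    |       F       | T
T | T | T | F |     F     |     T     |     F      |        F         |    T    |       F       | F
T | T | F | T |     F     |     T     |     F      |        F         |    F    |       T       | T
T | T | F | F |     T     |     T     |     F      |        F         |    F    |       T       | T
T | F | T | T |     T     |     F     |     T      |        T         |    T    |       F       | T
T | F | T | F |     F     |     F     |     T      |        T         |    T    |       F       | T
T | F | F | T |     F     |     F     |     T      |        T         |    F    |       T       | T
T | F | F | F |     T     |     F     |     T      |        T         |    F    |       T       | T
F | T | T | T |     T     |     F     |     T      |        F         |    F    |       F       | T
F | T | T | F |     F     |     F     |     T      |        F         |    F    |       F       | F
F | T | F | T |     F     |     F     |     T      |        F         |    F    |       F       | T
F | T | F | F |     T     |     F     |     T      |        F         |    F    |       F       | T
F | F | T | T |     T     |     T     |     F      |        F         |    F    |       F       | T
F | F | T | F |     F     |     T     |     F      |        F         |    F    |       F       | F
F | F | F | T |     F     |     T     |     F      |        F         |    F    |       F       | T
F | F | F | F |     T     |     T     |     F      |        F         |    F    |       F       | T
The formula is true on 13 of the 16 rows.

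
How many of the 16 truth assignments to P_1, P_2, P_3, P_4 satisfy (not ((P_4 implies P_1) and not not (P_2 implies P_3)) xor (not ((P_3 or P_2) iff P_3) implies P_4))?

11

 P_1  |  P_2  |  P_3  |  P_4  || (P_4 implies P_1) | (P_2 implies P_3) | not (P_2 implies P_3) | not not (P_2 implies P_3) | (P_3 or P_2) | ((P_3 or P_2) iff P_3) | not ((P_3 or P_2) iff P_3) |   φ  
 True |  True |  True |  True ||        True       |        True       |         False         |            True           |     True     |          True          |           False            |  True
 True |  True |  True | False ||        True       |        True       |         False         |            True           |     True     |          True          |           False            |  True
 True |  True | False |  True ||        True       |       False       |          True         |           False           |     True     |         False          |            True            | False
 True |  True | False | False ||        True       |       False       |          True         |           False           |     True     |         False          |            True            |  True
 True | False |  True |  True ||        True       |        True       |         False         |            True           |     True     |          True          |           False            |  True
 True | False |  True | False ||        True       |        True       |         False         |            True           |     True     |          True          |           False            |  True
 True | False | False |  True ||        True       |        True       |         False         |            True           |    False     |          True          |           False            |  True
 True | False | False | False ||        True       |        True       |         False         |            True           |    False     |          True          |           False            |  True
False |  True |  True |  True ||       False       |        True       |         False         |            True           |     True     |          True          |           False            | False
False |  True |  True | False ||        True       |        True       |         False         |            True           |     True     |          True          |           False            |  True
False |  True | False |  True ||       False       |       False       |          True         |           False           |     True     |         False          |            True            | False
False |  True | False | False ||        True       |       False       |          True         |           False           |     True     |         False          |            True            |  True
False | False |  True |  True ||       False       |        True       |         False         |            True           |     True     |          True          |           False            | False
False | False |  True | False ||        True       |        True       |         False         |            True           |     True     |          True          |           False            |  True
False | False | False |  True ||       False       |        True       |         False         |            True           |    False     |          True          |           False            | False
False | False | False | False ||        True       |        True       |         False         |            True           |    False     |          True          |           False            |  True
The formula is true on 11 of the 16 rows.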